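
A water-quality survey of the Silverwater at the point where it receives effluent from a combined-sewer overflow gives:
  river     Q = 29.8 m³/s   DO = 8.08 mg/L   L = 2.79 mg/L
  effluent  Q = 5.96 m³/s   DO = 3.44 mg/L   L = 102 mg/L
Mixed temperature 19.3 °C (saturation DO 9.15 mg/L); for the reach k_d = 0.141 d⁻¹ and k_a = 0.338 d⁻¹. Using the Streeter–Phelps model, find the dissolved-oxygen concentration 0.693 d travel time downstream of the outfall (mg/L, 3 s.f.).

Mixed DO = (29.8×8.08 + 5.96×3.44)/(29.8+5.96) = 261.3/35.76 = 7.307 mg/L.
Mixed L₀ = (29.8×2.79 + 5.96×102)/(35.76) = 691.1/35.76 = 19.33 mg/L.
Initial deficit D₀ = C_s − DO₀ = 9.15 − 7.307 = 1.843 mg/L.
D(0.693) = [0.141×19.33/(0.338−0.141)](e^(−0.141×0.693) − e^(−0.338×0.693)) + 1.843 e^(−0.338×0.693)
= 13.83 × (0.9069 − 0.7912) + 1.843 × 0.7912 = 3.059 mg/L.
DO = 9.15 − 3.059 = 6.091 mg/L.

DO ≈ 6.09 mg/L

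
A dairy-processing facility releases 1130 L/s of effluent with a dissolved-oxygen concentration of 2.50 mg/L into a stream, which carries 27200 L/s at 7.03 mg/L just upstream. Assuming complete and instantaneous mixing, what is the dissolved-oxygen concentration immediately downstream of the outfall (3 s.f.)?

Flow-weighted mixing: C = (Q_r C_r + Q_w C_w)/(Q_r + Q_w)
= (27200×7.03 + 1130×2.50)/(27200 + 1130) = 194000/28330 = 6.849 mg/L.

6.85 mg/L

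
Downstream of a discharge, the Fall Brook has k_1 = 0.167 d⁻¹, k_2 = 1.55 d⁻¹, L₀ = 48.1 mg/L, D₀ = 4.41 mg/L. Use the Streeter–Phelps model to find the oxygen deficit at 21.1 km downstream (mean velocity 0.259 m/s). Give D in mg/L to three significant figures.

D ≈ 4.64 mg/L

Travel time t = x/v = 21.1 km / (0.259 m/s) = 21100 m / 0.259 m/s = 81470 s = 0.9429 d.
k_1 L₀/(k_2−k_1) = 0.167×48.1/(1.55−0.167) = 8.033/1.383 = 5.808 mg/L.
e^(−k_1 t) = e^(−0.167×0.9429) = 0.8543; e^(−k_2 t) = e^(−1.55×0.9429) = 0.2319.
D = 5.808 × (0.8543 − 0.2319) + 4.41 × 0.2319 = 3.615 + 1.023 = 4.638 mg/L.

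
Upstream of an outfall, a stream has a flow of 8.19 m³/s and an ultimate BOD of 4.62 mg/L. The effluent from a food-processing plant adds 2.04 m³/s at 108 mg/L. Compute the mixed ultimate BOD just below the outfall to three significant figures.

25.2 mg/L

Flow-weighted mixing: C = (Q_r C_r + Q_w C_w)/(Q_r + Q_w)
= (8.19×4.62 + 2.04×108)/(8.19 + 2.04) = 258.2/10.23 = 25.24 mg/L.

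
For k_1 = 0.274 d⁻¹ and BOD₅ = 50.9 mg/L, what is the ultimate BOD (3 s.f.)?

L₀ ≈ 68.2 mg/L

BOD₅ = L₀(1 − e^(−5k_1)) ⇒ L₀ = BOD₅ / (1 − e^(−5×0.274))
= 50.9 / (1 − 0.2541) = 50.9 / 0.7459 = 68.24 mg/L.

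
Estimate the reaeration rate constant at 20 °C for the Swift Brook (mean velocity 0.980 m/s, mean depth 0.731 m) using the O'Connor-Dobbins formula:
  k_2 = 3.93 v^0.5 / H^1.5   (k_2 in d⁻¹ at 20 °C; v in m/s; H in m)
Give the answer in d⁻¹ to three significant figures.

k_2 ≈ 6.22 d⁻¹

k_2 = 3.93 × 0.980^0.5 / 0.731^1.5 = 3.93 × 0.9899 / 0.6250 = 6.225 d⁻¹.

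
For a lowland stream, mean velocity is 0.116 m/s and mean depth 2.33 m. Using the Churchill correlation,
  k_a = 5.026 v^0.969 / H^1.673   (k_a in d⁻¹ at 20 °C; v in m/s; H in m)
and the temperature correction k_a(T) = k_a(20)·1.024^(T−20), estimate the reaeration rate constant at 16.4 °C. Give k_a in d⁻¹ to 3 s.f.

k_a ≈ 0.139 d⁻¹

k_a(20) = 5.026 × 0.116^0.969 / 2.33^1.673 = 5.026 × 0.1240 / 4.117 = 0.1514 d⁻¹.
k_a(16.4) = 0.1514 × 1.024^(16.4−20) = 0.1514 × 0.9182 = 0.1390 d⁻¹.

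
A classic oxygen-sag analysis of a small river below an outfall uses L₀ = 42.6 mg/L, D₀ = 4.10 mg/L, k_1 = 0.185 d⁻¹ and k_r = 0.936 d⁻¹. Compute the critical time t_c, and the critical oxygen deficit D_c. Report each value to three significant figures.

t_c = [1/(k_r−k_1)] ln[(k_r/k_1)(1 − D₀(k_r−k_1)/(k_1 L₀))]
= [1/(0.936−0.185)] ln[(0.936/0.185)(1 − 4.10×0.7510/(0.185×42.6))]
= (1/0.7510) ln[5.059 × 0.6093] = 1.332 × ln(3.083) = 1.332 × 1.126 = 1.499 d.
D_c = (k_1/k_r) L₀ e^(−k_1 t_c) = (0.185/0.936) × 42.6 × e^(−0.185×1.499) = 0.1976 × 42.6 × 0.7578 = 6.381 mg/L.

t_c ≈ 1.50 d; D_c ≈ 6.38 mg/L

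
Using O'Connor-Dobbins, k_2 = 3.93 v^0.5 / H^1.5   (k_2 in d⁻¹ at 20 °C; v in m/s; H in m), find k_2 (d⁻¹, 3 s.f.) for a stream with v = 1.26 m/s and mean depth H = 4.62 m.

k_2 ≈ 0.444 d⁻¹

k_2 = 3.93 × 1.26^0.5 / 4.62^1.5 = 3.93 × 1.122 / 9.930 = 0.4442 d⁻¹.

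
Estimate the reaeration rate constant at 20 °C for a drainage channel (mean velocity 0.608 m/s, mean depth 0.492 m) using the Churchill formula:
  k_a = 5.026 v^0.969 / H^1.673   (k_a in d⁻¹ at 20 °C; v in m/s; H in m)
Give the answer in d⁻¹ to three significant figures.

k_a = 5.026 × 0.608^0.969 / 0.492^1.673 = 5.026 × 0.6175 / 0.3053 = 10.17 d⁻¹.

k_a ≈ 10.2 d⁻¹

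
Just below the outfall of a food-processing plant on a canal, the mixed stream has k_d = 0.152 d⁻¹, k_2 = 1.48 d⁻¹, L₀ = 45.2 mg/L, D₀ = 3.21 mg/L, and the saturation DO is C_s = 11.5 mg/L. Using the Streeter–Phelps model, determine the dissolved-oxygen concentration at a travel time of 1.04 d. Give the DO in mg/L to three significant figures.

k_d L₀/(k_2−k_d) = 0.152×45.2/(1.48−0.152) = 6.870/1.328 = 5.173 mg/L.
e^(−k_d t) = e^(−0.152×1.040) = 0.8538; e^(−k_2 t) = e^(−1.48×1.040) = 0.2146.
D = 5.173 × (0.8538 − 0.2146) + 3.21 × 0.2146 = 3.307 + 0.6887 = 3.996 mg/L.
DO = C_s − D = 11.5 − 3.996 = 7.504 mg/L.

DO ≈ 7.50 mg/L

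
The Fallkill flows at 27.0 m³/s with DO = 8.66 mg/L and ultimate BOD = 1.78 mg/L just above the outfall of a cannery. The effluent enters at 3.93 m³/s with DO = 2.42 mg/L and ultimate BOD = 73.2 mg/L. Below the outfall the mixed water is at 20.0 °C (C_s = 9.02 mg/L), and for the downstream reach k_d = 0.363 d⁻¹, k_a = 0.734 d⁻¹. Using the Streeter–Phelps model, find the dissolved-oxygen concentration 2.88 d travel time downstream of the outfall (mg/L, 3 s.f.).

Mixed DO = (27.0×8.66 + 3.93×2.42)/(27.0+3.93) = 243.3/30.93 = 7.867 mg/L.
Mixed L₀ = (27.0×1.78 + 3.93×73.2)/(30.93) = 335.7/30.93 = 10.85 mg/L.
Initial deficit D₀ = C_s − DO₀ = 9.02 − 7.867 = 1.153 mg/L.
D(2.88) = [0.363×10.85/(0.734−0.363)](e^(−0.363×2.88) − e^(−0.734×2.88)) + 1.153 e^(−0.734×2.88)
= 10.62 × (0.3515 − 0.1208) + 1.153 × 0.1208 = 2.590 mg/L.
DO = 9.02 − 2.590 = 6.430 mg/L.

DO ≈ 6.43 mg/L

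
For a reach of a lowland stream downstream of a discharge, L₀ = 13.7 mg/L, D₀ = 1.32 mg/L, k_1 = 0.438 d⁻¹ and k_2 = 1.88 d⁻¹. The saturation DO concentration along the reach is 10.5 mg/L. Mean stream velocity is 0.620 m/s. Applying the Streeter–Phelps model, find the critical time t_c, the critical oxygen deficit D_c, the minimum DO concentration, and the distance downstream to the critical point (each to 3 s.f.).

At the critical point dD/dt = 0, so k_1 L₀ e^(−k_1 t) = k_2 D. Substituting D(t) from the Streeter–Phelps equation and solving for t gives
t_c = ln[(k_2/k_1)(1 − D₀(k_2−k_1)/(k_1 L₀))] / (k_2−k_1).
Here k_2−k_1 = 1.442 d⁻¹ and 1 − D₀(k_2−k_1)/(k_1 L₀) = 1 − 1.32×1.442/(0.438×13.7) = 0.6828, so
t_c = ln(4.292 × 0.6828) / 1.442 = 1.075 / 1.442 = 0.7457 d.
L(t_c) = L₀ e^(−k_1 t_c) = 13.7 × 0.7214 = 9.883 mg/L, and at the critical point k_2 D_c = k_1 L, so D_c = (0.438/1.88) × 9.883 = 2.302 mg/L.
Minimum DO = C_s − D_c = 10.5 − 2.302 = 8.198 mg/L.
x_c = v t_c = 0.620 m/s × 0.7457 d × 86400 s/d = 39940 m ≈ 39.9 km.

t_c ≈ 0.746 d; D_c ≈ 2.30 mg/L; min DO ≈ 8.20 mg/L; x_c ≈ 39.9 km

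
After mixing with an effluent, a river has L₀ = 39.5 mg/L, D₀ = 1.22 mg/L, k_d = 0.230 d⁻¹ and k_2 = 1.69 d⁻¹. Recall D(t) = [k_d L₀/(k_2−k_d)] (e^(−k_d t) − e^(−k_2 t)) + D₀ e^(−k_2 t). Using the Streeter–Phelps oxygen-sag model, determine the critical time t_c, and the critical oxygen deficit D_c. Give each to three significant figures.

t_c = [1/(k_2−k_d)] ln[(k_2/k_d)(1 − D₀(k_2−k_d)/(k_d L₀))]
= [1/(1.69−0.230)] ln[(1.69/0.230)(1 − 1.22×1.460/(0.230×39.5))]
= (1/1.460) ln[7.348 × 0.8039] = 0.6849 × ln(5.907) = 0.6849 × 1.776 = 1.217 d.
D_c = (k_d/k_2) L₀ e^(−k_d t_c) = (0.230/1.69) × 39.5 × e^(−0.230×1.217) = 0.1361 × 39.5 × 0.7559 = 4.064 mg/L.

t_c ≈ 1.22 d; D_c ≈ 4.06 mg/L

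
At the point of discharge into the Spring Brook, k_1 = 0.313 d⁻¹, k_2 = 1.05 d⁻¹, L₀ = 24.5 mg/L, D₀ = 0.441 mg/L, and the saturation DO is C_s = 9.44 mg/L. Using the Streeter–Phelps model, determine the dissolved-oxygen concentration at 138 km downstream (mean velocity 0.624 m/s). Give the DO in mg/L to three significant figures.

DO ≈ 5.45 mg/L

Travel time t = x/v = 138 km / (0.624 m/s) = 138000 m / 0.624 m/s = 221200 s = 2.560 d.
k_1 L₀/(k_2−k_1) = 0.313×24.5/(1.05−0.313) = 7.668/0.7370 = 10.41 mg/L.
e^(−k_1 t) = e^(−0.313×2.560) = 0.4488; e^(−k_2 t) = e^(−1.05×2.560) = 0.06804.
D = 10.41 × (0.4488 − 0.06804) + 0.441 × 0.06804 = 3.962 + 0.03001 = 3.992 mg/L.
DO = C_s − D = 9.44 − 3.992 = 5.448 mg/L.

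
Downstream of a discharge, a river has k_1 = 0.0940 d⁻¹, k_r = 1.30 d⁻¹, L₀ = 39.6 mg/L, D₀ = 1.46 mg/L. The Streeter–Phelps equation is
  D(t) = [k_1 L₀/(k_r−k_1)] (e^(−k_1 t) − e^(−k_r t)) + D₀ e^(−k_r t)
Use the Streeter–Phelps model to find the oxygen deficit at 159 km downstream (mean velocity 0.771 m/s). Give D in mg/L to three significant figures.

D ≈ 2.39 mg/L

Travel time t = x/v = 159 km / (0.771 m/s) = 159000 m / 0.771 m/s = 206200 s = 2.387 d.
k_1 L₀/(k_r−k_1) = 0.0940×39.6/(1.30−0.0940) = 3.722/1.206 = 3.087 mg/L.
e^(−k_1 t) = e^(−0.0940×2.387) = 0.7990; e^(−k_r t) = e^(−1.30×2.387) = 0.04492.
D = 3.087 × (0.7990 − 0.04492) + 1.46 × 0.04492 = 2.328 + 0.06558 = 2.393 mg/L.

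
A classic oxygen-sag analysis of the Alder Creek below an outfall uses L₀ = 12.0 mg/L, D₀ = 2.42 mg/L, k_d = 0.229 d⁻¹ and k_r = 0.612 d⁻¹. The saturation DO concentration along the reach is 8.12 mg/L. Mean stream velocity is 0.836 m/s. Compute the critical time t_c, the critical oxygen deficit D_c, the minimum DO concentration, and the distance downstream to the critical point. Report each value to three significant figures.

t_c = [1/(k_r−k_d)] ln[(k_r/k_d)(1 − D₀(k_r−k_d)/(k_d L₀))]
= [1/(0.612−0.229)] ln[(0.612/0.229)(1 − 2.42×0.3830/(0.229×12.0))]
= (1/0.3830) ln[2.672 × 0.6627] = 2.611 × ln(1.771) = 2.611 × 0.5716 = 1.492 d.
D_c = (k_d/k_r) L₀ e^(−k_d t_c) = (0.229/0.612) × 12.0 × e^(−0.229×1.492) = 0.3742 × 12.0 × 0.7105 = 3.190 mg/L.
Minimum DO = C_s − D_c = 8.12 − 3.190 = 4.930 mg/L.
x_c = v t_c = 0.836 m/s × 1.492 d × 86400 s/d = 107800 m ≈ 108 km.

t_c ≈ 1.49 d; D_c ≈ 3.19 mg/L; min DO ≈ 4.93 mg/L; x_c ≈ 108 km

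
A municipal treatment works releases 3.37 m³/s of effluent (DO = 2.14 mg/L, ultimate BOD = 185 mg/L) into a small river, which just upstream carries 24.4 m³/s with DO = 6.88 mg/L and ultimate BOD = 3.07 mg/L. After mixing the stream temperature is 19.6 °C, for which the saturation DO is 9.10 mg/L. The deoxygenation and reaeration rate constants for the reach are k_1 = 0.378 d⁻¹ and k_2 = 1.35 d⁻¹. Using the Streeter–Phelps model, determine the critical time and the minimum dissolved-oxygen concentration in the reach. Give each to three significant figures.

t_c ≈ 0.963 d; minimum DO ≈ 4.21 mg/L

Mixed DO = (24.4×6.88 + 3.37×2.14)/(24.4+3.37) = 175.1/27.77 = 6.305 mg/L.
Mixed L₀ = (24.4×3.07 + 3.37×185)/(27.77) = 698.4/27.77 = 25.15 mg/L.
Initial deficit D₀ = C_s − DO₀ = 9.10 − 6.305 = 2.795 mg/L.
t_c = (1/0.9720) ln[(1.35/0.378)(1 − 2.795×0.9720/(0.378×25.15))] = 1.029 × ln(2.551) = 0.9633 d.
D_c = (0.378/1.35) × 25.15 × e^(−0.378×0.9633) = 0.2800 × 25.15 × 0.6948 = 4.892 mg/L.
Minimum DO = 9.10 − 4.892 = 4.208 mg/L.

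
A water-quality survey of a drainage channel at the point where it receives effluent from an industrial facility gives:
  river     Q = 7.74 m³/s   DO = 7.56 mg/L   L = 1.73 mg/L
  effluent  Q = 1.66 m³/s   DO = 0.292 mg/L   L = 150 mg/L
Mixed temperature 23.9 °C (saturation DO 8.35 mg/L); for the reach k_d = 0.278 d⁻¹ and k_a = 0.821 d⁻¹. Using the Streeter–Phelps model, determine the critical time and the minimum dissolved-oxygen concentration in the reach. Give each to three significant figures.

Mixed DO = (7.74×7.56 + 1.66×0.292)/(7.74+1.66) = 59.00/9.400 = 6.277 mg/L.
Mixed L₀ = (7.74×1.73 + 1.66×150)/(9.400) = 262.4/9.400 = 27.91 mg/L.
Initial deficit D₀ = C_s − DO₀ = 8.35 − 6.277 = 2.073 mg/L.
t_c = (1/0.5430) ln[(0.821/0.278)(1 − 2.073×0.5430/(0.278×27.91))] = 1.842 × ln(2.525) = 1.706 d.
D_c = (0.278/0.821) × 27.91 × e^(−0.278×1.706) = 0.3386 × 27.91 × 0.6224 = 5.883 mg/L.
Minimum DO = 8.35 − 5.883 = 2.467 mg/L.

t_c ≈ 1.71 d; minimum DO ≈ 2.47 mg/L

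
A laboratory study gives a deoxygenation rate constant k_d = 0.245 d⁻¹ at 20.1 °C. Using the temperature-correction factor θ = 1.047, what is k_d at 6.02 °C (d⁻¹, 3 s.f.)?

k_d(T₂) = k_d(T₁) · θ^(T₂−T₁) = 0.245 × 1.047^(6.02−20.1)
= 0.245 × 1.047^-14.1 = 0.245 × 0.5238 = 0.1283 d⁻¹.

k_d ≈ 0.128 d⁻¹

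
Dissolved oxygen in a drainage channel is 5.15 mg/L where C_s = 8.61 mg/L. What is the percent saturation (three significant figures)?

59.8 % saturation

% saturation = C/C_s × 100 = 5.15/8.61 × 100 = 59.8 %.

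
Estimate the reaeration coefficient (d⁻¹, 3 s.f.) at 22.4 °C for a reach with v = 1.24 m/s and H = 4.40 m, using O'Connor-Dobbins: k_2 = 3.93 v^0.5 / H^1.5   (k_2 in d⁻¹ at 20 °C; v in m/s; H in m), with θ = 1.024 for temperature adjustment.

k_2(20) = 3.93 × 1.24^0.5 / 4.40^1.5 = 3.93 × 1.114 / 9.230 = 0.4742 d⁻¹.
k_2(22.4) = 0.4742 × 1.024^(22.4−20) = 0.4742 × 1.059 = 0.5019 d⁻¹.

k_2 ≈ 0.502 d⁻¹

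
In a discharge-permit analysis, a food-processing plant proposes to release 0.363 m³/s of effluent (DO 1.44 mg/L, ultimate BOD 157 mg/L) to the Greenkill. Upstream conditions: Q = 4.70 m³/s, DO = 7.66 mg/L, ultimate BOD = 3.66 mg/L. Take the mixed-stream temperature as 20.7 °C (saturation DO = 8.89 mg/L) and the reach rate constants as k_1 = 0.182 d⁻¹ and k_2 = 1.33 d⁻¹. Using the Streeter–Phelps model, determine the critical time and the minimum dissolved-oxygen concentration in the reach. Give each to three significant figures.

t_c ≈ 0.619 d; minimum DO ≈ 7.10 mg/L

Mixed DO = (4.70×7.66 + 0.363×1.44)/(4.70+0.363) = 36.52/5.063 = 7.214 mg/L.
Mixed L₀ = (4.70×3.66 + 0.363×157)/(5.063) = 74.19/5.063 = 14.65 mg/L.
Initial deficit D₀ = C_s − DO₀ = 8.89 − 7.214 = 1.676 mg/L.
t_c = (1/1.148) ln[(1.33/0.182)(1 − 1.676×1.148/(0.182×14.65))] = 0.8711 × ln(2.036) = 0.6193 d.
D_c = (0.182/1.33) × 14.65 × e^(−0.182×0.6193) = 0.1368 × 14.65 × 0.8934 = 1.792 mg/L.
Minimum DO = 8.89 − 1.792 = 7.098 mg/L.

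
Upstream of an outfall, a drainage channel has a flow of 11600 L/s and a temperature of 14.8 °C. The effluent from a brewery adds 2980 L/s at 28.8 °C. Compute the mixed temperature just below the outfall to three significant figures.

17.7 °C

Flow-weighted mixing: C = (Q_r C_r + Q_w C_w)/(Q_r + Q_w)
= (11600×14.8 + 2980×28.8)/(11600 + 2980) = 257500/14580 = 17.66 °C.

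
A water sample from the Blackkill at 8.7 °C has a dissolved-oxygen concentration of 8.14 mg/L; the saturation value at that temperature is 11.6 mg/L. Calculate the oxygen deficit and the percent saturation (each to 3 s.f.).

D = C_s − C = 11.6 − 8.14 = 3.46 mg/L.
% saturation = 8.14/11.6 × 100 = 70.2 %.

D ≈ 3.46 mg/L; 70.2 % saturation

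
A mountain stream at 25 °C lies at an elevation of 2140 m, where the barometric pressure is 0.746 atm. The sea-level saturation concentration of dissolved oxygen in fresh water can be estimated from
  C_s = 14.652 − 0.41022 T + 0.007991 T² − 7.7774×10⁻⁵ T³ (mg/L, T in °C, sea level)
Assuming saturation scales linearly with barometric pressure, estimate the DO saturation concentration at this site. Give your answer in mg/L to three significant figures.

C_s ≈ 6.10 mg/L

At sea level: C_s = 14.652 − 0.41022×25 + 0.007991×25² − 7.7774×10⁻⁵×25³ = 8.176 mg/L.
Pressure correction: C_s' = 8.176 × 0.746 = 6.099 mg/L.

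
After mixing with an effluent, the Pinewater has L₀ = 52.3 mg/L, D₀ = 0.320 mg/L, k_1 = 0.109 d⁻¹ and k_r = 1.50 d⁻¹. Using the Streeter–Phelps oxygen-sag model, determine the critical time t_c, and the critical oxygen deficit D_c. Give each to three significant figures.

t_c ≈ 1.83 d; D_c ≈ 3.11 mg/L

t_c = [1/(k_r−k_1)] ln[(k_r/k_1)(1 − D₀(k_r−k_1)/(k_1 L₀))]
= [1/(1.50−0.109)] ln[(1.50/0.109)(1 − 0.320×1.391/(0.109×52.3))]
= (1/1.391) ln[13.76 × 0.9219] = 0.7189 × ln(12.69) = 0.7189 × 2.541 = 1.826 d.
L(t_c) = L₀ e^(−k_1 t_c) = 52.3 × 0.8195 = 42.86 mg/L, and at the critical point k_r D_c = k_1 L, so D_c = (0.109/1.50) × 42.86 = 3.114 mg/L.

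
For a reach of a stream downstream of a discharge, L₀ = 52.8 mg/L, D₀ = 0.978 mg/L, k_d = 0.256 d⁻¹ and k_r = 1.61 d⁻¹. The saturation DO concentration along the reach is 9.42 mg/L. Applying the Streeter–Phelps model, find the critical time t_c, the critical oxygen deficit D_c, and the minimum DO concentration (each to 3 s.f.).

t_c ≈ 1.28 d; D_c ≈ 6.05 mg/L; min DO ≈ 3.37 mg/L

At the critical point dD/dt = 0, so k_d L₀ e^(−k_d t) = k_r D. Substituting D(t) from the Streeter–Phelps equation and solving for t gives
t_c = ln[(k_r/k_d)(1 − D₀(k_r−k_d)/(k_d L₀))] / (k_r−k_d).
Here k_r−k_d = 1.354 d⁻¹ and 1 − D₀(k_r−k_d)/(k_d L₀) = 1 − 0.978×1.354/(0.256×52.8) = 0.9020, so
t_c = ln(6.289 × 0.9020) / 1.354 = 1.736 / 1.354 = 1.282 d.
L(t_c) = L₀ e^(−k_d t_c) = 52.8 × 0.7202 = 38.03 mg/L, and at the critical point k_r D_c = k_d L, so D_c = (0.256/1.61) × 38.03 = 6.047 mg/L.
Minimum DO = C_s − D_c = 9.42 − 6.047 = 3.373 mg/L.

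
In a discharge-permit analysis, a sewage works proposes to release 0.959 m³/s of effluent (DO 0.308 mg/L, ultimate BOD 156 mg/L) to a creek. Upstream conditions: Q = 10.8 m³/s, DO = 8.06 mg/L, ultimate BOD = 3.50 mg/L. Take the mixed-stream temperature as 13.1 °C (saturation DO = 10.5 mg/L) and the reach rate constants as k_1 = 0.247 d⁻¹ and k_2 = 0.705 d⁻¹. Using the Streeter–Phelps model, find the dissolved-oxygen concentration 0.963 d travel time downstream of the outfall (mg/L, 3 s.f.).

DO ≈ 6.53 mg/L

Mixed DO = (10.8×8.06 + 0.959×0.308)/(10.8+0.959) = 87.34/11.76 = 7.428 mg/L.
Mixed L₀ = (10.8×3.50 + 0.959×156)/(11.76) = 187.4/11.76 = 15.94 mg/L.
Initial deficit D₀ = C_s − DO₀ = 10.5 − 7.428 = 3.072 mg/L.
D(0.963) = [0.247×15.94/(0.705−0.247)](e^(−0.247×0.963) − e^(−0.705×0.963)) + 3.072 e^(−0.705×0.963)
= 8.595 × (0.7883 − 0.5072) + 3.072 × 0.5072 = 3.975 mg/L.
DO = 10.5 − 3.975 = 6.525 mg/L.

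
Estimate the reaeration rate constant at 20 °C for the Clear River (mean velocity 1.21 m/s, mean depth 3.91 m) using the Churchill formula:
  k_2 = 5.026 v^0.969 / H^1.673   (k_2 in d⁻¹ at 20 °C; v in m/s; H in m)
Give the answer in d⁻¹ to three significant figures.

k_2 ≈ 0.618 d⁻¹

k_2 = 5.026 × 1.21^0.969 / 3.91^1.673 = 5.026 × 1.203 / 9.788 = 0.6176 d⁻¹.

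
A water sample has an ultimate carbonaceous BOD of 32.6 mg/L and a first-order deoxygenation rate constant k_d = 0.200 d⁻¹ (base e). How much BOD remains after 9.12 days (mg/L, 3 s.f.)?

L ≈ 5.26 mg/L

L_t = L₀ e^(−k_d t) = 32.6 × e^(−0.200×9.12) = 32.6 × 0.1614 = 5.261 mg/L.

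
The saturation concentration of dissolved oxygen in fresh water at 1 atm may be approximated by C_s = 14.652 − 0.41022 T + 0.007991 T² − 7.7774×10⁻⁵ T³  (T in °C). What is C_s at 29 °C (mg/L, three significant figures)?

C_s ≈ 7.58 mg/L

C_s = 14.652 − 0.41022×29 + 0.007991×29² − 7.7774×10⁻⁵×29³ = 7.579 mg/L.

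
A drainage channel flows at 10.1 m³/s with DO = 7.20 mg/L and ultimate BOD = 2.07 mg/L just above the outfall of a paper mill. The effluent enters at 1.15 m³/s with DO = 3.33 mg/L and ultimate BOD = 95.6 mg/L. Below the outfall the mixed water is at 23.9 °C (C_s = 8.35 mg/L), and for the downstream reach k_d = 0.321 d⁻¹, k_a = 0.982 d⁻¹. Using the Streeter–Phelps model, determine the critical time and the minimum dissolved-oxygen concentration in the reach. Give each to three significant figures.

t_c ≈ 1.21 d; minimum DO ≈ 5.77 mg/L

Mixed DO = (10.1×7.20 + 1.15×3.33)/(10.1+1.15) = 76.55/11.25 = 6.804 mg/L.
Mixed L₀ = (10.1×2.07 + 1.15×95.6)/(11.25) = 130.8/11.25 = 11.63 mg/L.
Initial deficit D₀ = C_s − DO₀ = 8.35 − 6.804 = 1.546 mg/L.
t_c = (1/0.6610) ln[(0.982/0.321)(1 − 1.546×0.6610/(0.321×11.63))] = 1.513 × ln(2.222) = 1.208 d.
D_c = (0.321/0.982) × 11.63 × e^(−0.321×1.208) = 0.3269 × 11.63 × 0.6786 = 2.580 mg/L.
Minimum DO = 8.35 − 2.580 = 5.770 mg/L.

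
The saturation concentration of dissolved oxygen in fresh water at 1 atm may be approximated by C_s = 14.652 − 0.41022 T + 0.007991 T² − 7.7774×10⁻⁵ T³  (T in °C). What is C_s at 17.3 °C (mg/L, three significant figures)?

C_s = 14.652 − 0.41022×17.3 + 0.007991×17.3² − 7.7774×10⁻⁵×17.3³ = 9.544 mg/L.

C_s ≈ 9.54 mg/L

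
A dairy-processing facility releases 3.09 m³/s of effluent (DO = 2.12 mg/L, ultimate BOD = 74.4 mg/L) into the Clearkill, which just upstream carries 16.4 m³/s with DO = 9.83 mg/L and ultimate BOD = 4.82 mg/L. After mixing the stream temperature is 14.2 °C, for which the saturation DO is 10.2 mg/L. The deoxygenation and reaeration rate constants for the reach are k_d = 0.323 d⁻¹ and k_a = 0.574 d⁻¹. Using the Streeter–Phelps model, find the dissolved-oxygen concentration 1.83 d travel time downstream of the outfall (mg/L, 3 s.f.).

Mixed DO = (16.4×9.83 + 3.09×2.12)/(16.4+3.09) = 167.8/19.49 = 8.608 mg/L.
Mixed L₀ = (16.4×4.82 + 3.09×74.4)/(19.49) = 308.9/19.49 = 15.85 mg/L.
Initial deficit D₀ = C_s − DO₀ = 10.2 − 8.608 = 1.592 mg/L.
D(1.83) = [0.323×15.85/(0.574−0.323)](e^(−0.323×1.83) − e^(−0.574×1.83)) + 1.592 e^(−0.574×1.83)
= 20.40 × (0.5537 − 0.3498) + 1.592 × 0.3498 = 4.717 mg/L.
DO = 10.2 − 4.717 = 5.483 mg/L.

DO ≈ 5.48 mg/L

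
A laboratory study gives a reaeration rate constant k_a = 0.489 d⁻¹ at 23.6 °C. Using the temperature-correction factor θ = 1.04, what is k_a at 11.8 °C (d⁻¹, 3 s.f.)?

k_a(T₂) = k_a(T₁) · θ^(T₂−T₁) = 0.489 × 1.04^(11.8−23.6)
= 0.489 × 1.04^-11.8 = 0.489 × 0.6295 = 0.3078 d⁻¹.

k_a ≈ 0.308 d⁻¹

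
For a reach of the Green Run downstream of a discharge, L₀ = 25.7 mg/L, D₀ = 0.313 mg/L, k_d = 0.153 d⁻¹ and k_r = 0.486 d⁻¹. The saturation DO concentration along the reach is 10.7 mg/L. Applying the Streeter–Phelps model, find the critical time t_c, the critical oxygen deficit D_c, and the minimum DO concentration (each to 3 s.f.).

With k_r/k_d = 3.176 and 1 − D₀(k_r−k_d)/(k_d L₀) = 0.9735,
t_c = ln(3.176 × 0.9735) / (0.486 − 0.153) = ln(3.092) / 0.3330 = 1.129/0.3330 = 3.390 d.
D_c = (k_d/k_r) L₀ e^(−k_d t_c) = (0.153/0.486) × 25.7 × e^(−0.153×3.390) = 0.3148 × 25.7 × 0.5953 = 4.816 mg/L.
Minimum DO = C_s − D_c = 10.7 − 4.816 = 5.884 mg/L.

t_c ≈ 3.39 d; D_c ≈ 4.82 mg/L; min DO ≈ 5.88 mg/L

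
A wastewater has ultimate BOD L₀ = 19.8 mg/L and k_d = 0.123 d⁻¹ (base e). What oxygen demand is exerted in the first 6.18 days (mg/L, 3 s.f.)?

y_t = L₀(1 − e^(−k_d t)) = 19.8 × (1 − e^(−0.123×6.18))
= 19.8 × (1 − 0.4676) = 19.8 × 0.5324 = 10.54 mg/L.

y ≈ 10.5 mg/L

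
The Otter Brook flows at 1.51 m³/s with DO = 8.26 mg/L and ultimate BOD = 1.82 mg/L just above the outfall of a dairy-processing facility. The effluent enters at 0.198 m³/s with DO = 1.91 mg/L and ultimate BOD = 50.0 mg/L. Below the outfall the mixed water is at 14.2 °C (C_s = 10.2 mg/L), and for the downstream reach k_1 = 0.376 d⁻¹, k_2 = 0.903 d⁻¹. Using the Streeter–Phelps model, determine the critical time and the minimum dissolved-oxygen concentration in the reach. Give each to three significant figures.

Mixed DO = (1.51×8.26 + 0.198×1.91)/(1.51+0.198) = 12.85/1.708 = 7.524 mg/L.
Mixed L₀ = (1.51×1.82 + 0.198×50.0)/(1.708) = 12.65/1.708 = 7.405 mg/L.
Initial deficit D₀ = C_s − DO₀ = 10.2 − 7.524 = 2.676 mg/L.
t_c = (1/0.5270) ln[(0.903/0.376)(1 − 2.676×0.5270/(0.376×7.405))] = 1.898 × ln(1.185) = 0.3224 d.
D_c = (0.376/0.903) × 7.405 × e^(−0.376×0.3224) = 0.4164 × 7.405 × 0.8859 = 2.732 mg/L.
Minimum DO = 10.2 − 2.732 = 7.468 mg/L.

t_c ≈ 0.322 d; minimum DO ≈ 7.47 mg/L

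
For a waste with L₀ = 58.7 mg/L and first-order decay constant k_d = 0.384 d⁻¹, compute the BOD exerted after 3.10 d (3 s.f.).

y_t = L₀(1 − e^(−k_d t)) = 58.7 × (1 − e^(−0.384×3.10))
= 58.7 × (1 − 0.3041) = 58.7 × 0.6959 = 40.85 mg/L.

y ≈ 40.8 mg/L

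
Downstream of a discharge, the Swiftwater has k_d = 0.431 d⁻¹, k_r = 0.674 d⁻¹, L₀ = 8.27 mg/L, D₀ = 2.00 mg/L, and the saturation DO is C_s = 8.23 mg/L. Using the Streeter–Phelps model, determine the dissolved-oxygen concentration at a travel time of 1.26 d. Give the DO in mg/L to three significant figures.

DO ≈ 5.13 mg/L

k_d L₀/(k_r−k_d) = 0.431×8.27/(0.674−0.431) = 3.564/0.2430 = 14.67 mg/L.
e^(−k_d t) = e^(−0.431×1.260) = 0.5810; e^(−k_r t) = e^(−0.674×1.260) = 0.4277.
D = 14.67 × (0.5810 − 0.4277) + 2.00 × 0.4277 = 2.248 + 0.8555 = 3.103 mg/L.
DO = C_s − D = 8.23 − 3.103 = 5.127 mg/L.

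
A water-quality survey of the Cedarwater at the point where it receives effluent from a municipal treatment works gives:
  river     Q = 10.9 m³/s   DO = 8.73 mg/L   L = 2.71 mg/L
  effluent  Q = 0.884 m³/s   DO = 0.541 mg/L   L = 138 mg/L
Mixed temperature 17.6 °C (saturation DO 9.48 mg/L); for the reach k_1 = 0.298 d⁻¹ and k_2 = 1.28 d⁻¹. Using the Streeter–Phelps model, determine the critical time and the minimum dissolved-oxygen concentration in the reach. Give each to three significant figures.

t_c ≈ 1.05 d; minimum DO ≈ 7.29 mg/L

Mixed DO = (10.9×8.73 + 0.884×0.541)/(10.9+0.884) = 95.64/11.78 = 8.116 mg/L.
Mixed L₀ = (10.9×2.71 + 0.884×138)/(11.78) = 151.5/11.78 = 12.86 mg/L.
Initial deficit D₀ = C_s − DO₀ = 9.48 − 8.116 = 1.364 mg/L.
t_c = (1/0.9820) ln[(1.28/0.298)(1 − 1.364×0.9820/(0.298×12.86))] = 1.018 × ln(2.794) = 1.046 d.
D_c = (0.298/1.28) × 12.86 × e^(−0.298×1.046) = 0.2328 × 12.86 × 0.7322 = 2.192 mg/L.
Minimum DO = 9.48 − 2.192 = 7.288 mg/L.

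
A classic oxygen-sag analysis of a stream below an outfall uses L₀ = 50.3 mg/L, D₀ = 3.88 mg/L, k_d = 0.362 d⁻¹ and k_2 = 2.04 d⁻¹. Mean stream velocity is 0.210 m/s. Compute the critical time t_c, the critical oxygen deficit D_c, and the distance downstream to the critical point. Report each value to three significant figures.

t_c ≈ 0.767 d; D_c ≈ 6.76 mg/L; x_c ≈ 13.9 km

With k_2/k_d = 5.635 and 1 − D₀(k_2−k_d)/(k_d L₀) = 0.6424,
t_c = ln(5.635 × 0.6424) / (2.04 − 0.362) = ln(3.620) / 1.678 = 1.287/1.678 = 0.7667 d.
L(t_c) = L₀ e^(−k_d t_c) = 50.3 × 0.7576 = 38.11 mg/L, and at the critical point k_2 D_c = k_d L, so D_c = (0.362/2.04) × 38.11 = 6.762 mg/L.
x_c = v t_c = 0.210 m/s × 0.7667 d × 86400 s/d = 13910 m ≈ 13.9 km.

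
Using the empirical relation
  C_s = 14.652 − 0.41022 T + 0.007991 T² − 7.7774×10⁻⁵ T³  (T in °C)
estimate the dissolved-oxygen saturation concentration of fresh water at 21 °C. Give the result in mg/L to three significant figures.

C_s ≈ 8.84 mg/L

C_s = 14.652 − 0.41022×21 + 0.007991×21² − 7.7774×10⁻⁵×21³ = 8.841 mg/L.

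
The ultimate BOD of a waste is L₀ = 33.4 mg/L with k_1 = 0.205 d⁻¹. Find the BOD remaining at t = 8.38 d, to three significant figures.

L ≈ 5.99 mg/L

L_t = L₀ e^(−k_1 t) = 33.4 × e^(−0.205×8.38) = 33.4 × 0.1794 = 5.993 mg/L.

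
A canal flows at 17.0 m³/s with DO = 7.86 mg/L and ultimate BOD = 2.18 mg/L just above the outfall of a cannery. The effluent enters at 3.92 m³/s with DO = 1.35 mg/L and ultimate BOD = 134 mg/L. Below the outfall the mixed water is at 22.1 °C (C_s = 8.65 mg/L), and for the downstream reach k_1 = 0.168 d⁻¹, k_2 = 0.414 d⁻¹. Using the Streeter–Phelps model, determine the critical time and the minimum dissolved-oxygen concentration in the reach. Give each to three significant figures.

Mixed DO = (17.0×7.86 + 3.92×1.35)/(17.0+3.92) = 138.9/20.92 = 6.640 mg/L.
Mixed L₀ = (17.0×2.18 + 3.92×134)/(20.92) = 562.3/20.92 = 26.88 mg/L.
Initial deficit D₀ = C_s − DO₀ = 8.65 − 6.640 = 2.010 mg/L.
t_c = (1/0.2460) ln[(0.414/0.168)(1 − 2.010×0.2460/(0.168×26.88))] = 4.065 × ln(2.194) = 3.195 d.
D_c = (0.168/0.414) × 26.88 × e^(−0.168×3.195) = 0.4058 × 26.88 × 0.5846 = 6.377 mg/L.
Minimum DO = 8.65 − 6.377 = 2.273 mg/L.

t_c ≈ 3.19 d; minimum DO ≈ 2.27 mg/L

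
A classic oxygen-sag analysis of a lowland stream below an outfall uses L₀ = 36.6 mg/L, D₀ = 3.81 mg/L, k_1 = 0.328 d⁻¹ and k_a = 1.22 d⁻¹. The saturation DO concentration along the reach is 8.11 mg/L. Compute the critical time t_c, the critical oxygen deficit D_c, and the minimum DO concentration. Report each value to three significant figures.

t_c ≈ 1.10 d; D_c ≈ 6.86 mg/L; min DO ≈ 1.25 mg/L

With k_a/k_1 = 3.720 and 1 − D₀(k_a−k_1)/(k_1 L₀) = 0.7169,
t_c = ln(3.720 × 0.7169) / (1.22 − 0.328) = ln(2.667) / 0.8920 = 0.9808/0.8920 = 1.100 d.
L(t_c) = L₀ e^(−k_1 t_c) = 36.6 × 0.6972 = 25.52 mg/L, and at the critical point k_a D_c = k_1 L, so D_c = (0.328/1.22) × 25.52 = 6.861 mg/L.
Minimum DO = C_s − D_c = 8.11 − 6.861 = 1.249 mg/L.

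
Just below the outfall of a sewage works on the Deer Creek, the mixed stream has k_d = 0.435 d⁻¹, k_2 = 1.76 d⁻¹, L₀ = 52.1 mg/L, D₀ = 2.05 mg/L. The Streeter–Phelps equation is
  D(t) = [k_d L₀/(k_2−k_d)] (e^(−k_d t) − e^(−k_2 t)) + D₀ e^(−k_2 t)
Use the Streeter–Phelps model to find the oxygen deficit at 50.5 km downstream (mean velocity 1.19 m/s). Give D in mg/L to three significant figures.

D ≈ 7.47 mg/L

Travel time t = x/v = 50.5 km / (1.19 m/s) = 50500 m / 1.19 m/s = 42440 s = 0.4912 d.
k_d L₀/(k_2−k_d) = 0.435×52.1/(1.76−0.435) = 22.66/1.325 = 17.10 mg/L.
e^(−k_d t) = e^(−0.435×0.4912) = 0.8076; e^(−k_2 t) = e^(−1.76×0.4912) = 0.4213.
D = 17.10 × (0.8076 − 0.4213) + 2.05 × 0.4213 = 6.608 + 0.8636 = 7.472 mg/L.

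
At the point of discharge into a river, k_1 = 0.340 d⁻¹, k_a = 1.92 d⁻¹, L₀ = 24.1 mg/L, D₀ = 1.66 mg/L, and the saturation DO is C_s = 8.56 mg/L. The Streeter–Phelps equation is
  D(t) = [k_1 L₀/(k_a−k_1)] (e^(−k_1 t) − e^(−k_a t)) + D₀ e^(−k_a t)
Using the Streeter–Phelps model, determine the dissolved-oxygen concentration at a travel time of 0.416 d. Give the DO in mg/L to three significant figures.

DO ≈ 5.64 mg/L

k_1 L₀/(k_a−k_1) = 0.340×24.1/(1.92−0.340) = 8.194/1.580 = 5.186 mg/L.
e^(−k_1 t) = e^(−0.340×0.4160) = 0.8681; e^(−k_a t) = e^(−1.92×0.4160) = 0.4499.
D = 5.186 × (0.8681 − 0.4499) + 1.66 × 0.4499 = 2.169 + 0.7468 = 2.916 mg/L.
DO = C_s − D = 8.56 − 2.916 = 5.644 mg/L.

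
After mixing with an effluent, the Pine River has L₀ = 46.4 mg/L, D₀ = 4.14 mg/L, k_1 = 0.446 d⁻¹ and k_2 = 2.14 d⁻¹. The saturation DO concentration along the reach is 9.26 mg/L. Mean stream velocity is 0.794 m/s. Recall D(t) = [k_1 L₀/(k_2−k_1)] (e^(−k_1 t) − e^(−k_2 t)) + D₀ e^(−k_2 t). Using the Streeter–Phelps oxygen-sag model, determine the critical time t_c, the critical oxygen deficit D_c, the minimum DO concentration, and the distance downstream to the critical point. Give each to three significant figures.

At the critical point dD/dt = 0, so k_1 L₀ e^(−k_1 t) = k_2 D. Substituting D(t) from the Streeter–Phelps equation and solving for t gives
t_c = ln[(k_2/k_1)(1 − D₀(k_2−k_1)/(k_1 L₀))] / (k_2−k_1).
Here k_2−k_1 = 1.694 d⁻¹ and 1 − D₀(k_2−k_1)/(k_1 L₀) = 1 − 4.14×1.694/(0.446×46.4) = 0.6611, so
t_c = ln(4.798 × 0.6611) / 1.694 = 1.154 / 1.694 = 0.6815 d.
L(t_c) = L₀ e^(−k_1 t_c) = 46.4 × 0.7379 = 34.24 mg/L, and at the critical point k_2 D_c = k_1 L, so D_c = (0.446/2.14) × 34.24 = 7.136 mg/L.
Minimum DO = C_s − D_c = 9.26 − 7.136 = 2.124 mg/L.
x_c = v t_c = 0.794 m/s × 0.6815 d × 86400 s/d = 46750 m ≈ 46.7 km.

t_c ≈ 0.681 d; D_c ≈ 7.14 mg/L; min DO ≈ 2.12 mg/L; x_c ≈ 46.7 km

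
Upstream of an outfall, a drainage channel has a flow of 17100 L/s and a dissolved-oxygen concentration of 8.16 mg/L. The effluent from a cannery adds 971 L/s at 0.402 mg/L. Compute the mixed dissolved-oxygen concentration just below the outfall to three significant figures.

7.74 mg/L

Flow-weighted mixing: C = (Q_r C_r + Q_w C_w)/(Q_r + Q_w)
= (17100×8.16 + 971×0.402)/(17100 + 971) = 139900/18070 = 7.743 mg/L.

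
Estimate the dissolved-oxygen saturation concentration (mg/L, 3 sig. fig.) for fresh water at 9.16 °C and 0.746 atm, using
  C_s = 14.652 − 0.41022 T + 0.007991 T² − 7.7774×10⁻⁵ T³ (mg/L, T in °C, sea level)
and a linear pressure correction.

At sea level: C_s = 14.652 − 0.41022×9.16 + 0.007991×9.16² − 7.7774×10⁻⁵×9.16³ = 11.51 mg/L.
Pressure correction: C_s' = 11.51 × 0.746 = 8.583 mg/L.

C_s ≈ 8.58 mg/L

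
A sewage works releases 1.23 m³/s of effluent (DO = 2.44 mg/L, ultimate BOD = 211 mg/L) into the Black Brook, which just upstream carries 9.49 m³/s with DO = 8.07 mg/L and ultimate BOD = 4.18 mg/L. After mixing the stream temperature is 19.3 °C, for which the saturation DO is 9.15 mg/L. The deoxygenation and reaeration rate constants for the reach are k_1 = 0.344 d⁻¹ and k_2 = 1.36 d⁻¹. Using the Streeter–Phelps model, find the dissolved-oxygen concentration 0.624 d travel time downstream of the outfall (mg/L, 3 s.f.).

Mixed DO = (9.49×8.07 + 1.23×2.44)/(9.49+1.23) = 79.59/10.72 = 7.424 mg/L.
Mixed L₀ = (9.49×4.18 + 1.23×211)/(10.72) = 299.2/10.72 = 27.91 mg/L.
Initial deficit D₀ = C_s − DO₀ = 9.15 − 7.424 = 1.726 mg/L.
D(0.624) = [0.344×27.91/(1.36−0.344)](e^(−0.344×0.624) − e^(−1.36×0.624)) + 1.726 e^(−1.36×0.624)
= 9.450 × (0.8068 − 0.4280) + 1.726 × 0.4280 = 4.319 mg/L.
DO = 9.15 − 4.319 = 4.831 mg/L.

DO ≈ 4.83 mg/L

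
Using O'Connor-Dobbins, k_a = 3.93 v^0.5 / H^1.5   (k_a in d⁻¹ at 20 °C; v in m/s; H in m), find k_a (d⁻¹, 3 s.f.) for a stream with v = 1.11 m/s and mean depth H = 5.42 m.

k_a = 3.93 × 1.11^0.5 / 5.42^1.5 = 3.93 × 1.054 / 12.62 = 0.3281 d⁻¹.

k_a ≈ 0.328 d⁻¹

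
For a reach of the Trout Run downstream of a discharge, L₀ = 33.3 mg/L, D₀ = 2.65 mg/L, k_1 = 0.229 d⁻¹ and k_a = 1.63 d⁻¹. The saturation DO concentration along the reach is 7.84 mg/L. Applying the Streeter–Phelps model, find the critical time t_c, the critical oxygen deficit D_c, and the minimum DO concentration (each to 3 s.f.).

With k_a/k_1 = 7.118 and 1 − D₀(k_a−k_1)/(k_1 L₀) = 0.5131,
t_c = ln(7.118 × 0.5131) / (1.63 − 0.229) = ln(3.652) / 1.401 = 1.295/1.401 = 0.9246 d.
L(t_c) = L₀ e^(−k_1 t_c) = 33.3 × 0.8092 = 26.95 mg/L, and at the critical point k_a D_c = k_1 L, so D_c = (0.229/1.63) × 26.95 = 3.786 mg/L.
Minimum DO = C_s − D_c = 7.84 − 3.786 = 4.054 mg/L.

t_c ≈ 0.925 d; D_c ≈ 3.79 mg/L; min DO ≈ 4.05 mg/L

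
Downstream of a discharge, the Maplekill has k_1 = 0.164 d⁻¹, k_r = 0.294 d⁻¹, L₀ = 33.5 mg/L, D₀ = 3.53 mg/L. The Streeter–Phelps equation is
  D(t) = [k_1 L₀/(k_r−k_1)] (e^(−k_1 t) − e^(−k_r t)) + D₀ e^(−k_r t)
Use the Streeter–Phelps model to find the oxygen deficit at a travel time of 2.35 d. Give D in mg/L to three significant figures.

D ≈ 9.34 mg/L

k_1 L₀/(k_r−k_1) = 0.164×33.5/(0.294−0.164) = 5.494/0.1300 = 42.26 mg/L.
e^(−k_1 t) = e^(−0.164×2.350) = 0.6802; e^(−k_r t) = e^(−0.294×2.350) = 0.5011.
D = 42.26 × (0.6802 − 0.5011) + 3.53 × 0.5011 = 7.567 + 1.769 = 9.336 mg/L.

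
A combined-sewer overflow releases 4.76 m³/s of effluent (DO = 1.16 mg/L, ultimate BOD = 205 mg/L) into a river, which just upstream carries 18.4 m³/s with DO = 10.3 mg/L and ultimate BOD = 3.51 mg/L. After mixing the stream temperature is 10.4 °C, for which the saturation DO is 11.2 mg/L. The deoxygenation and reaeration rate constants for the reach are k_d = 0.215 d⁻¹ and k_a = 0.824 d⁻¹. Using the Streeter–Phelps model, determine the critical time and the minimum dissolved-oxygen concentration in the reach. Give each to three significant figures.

Mixed DO = (18.4×10.3 + 4.76×1.16)/(18.4+4.76) = 195.0/23.16 = 8.421 mg/L.
Mixed L₀ = (18.4×3.51 + 4.76×205)/(23.16) = 1040/23.16 = 44.92 mg/L.
Initial deficit D₀ = C_s − DO₀ = 11.2 − 8.421 = 2.779 mg/L.
t_c = (1/0.6090) ln[(0.824/0.215)(1 − 2.779×0.6090/(0.215×44.92))] = 1.642 × ln(3.161) = 1.890 d.
D_c = (0.215/0.824) × 44.92 × e^(−0.215×1.890) = 0.2609 × 44.92 × 0.6661 = 7.807 mg/L.
Minimum DO = 11.2 − 7.807 = 3.393 mg/L.

t_c ≈ 1.89 d; minimum DO ≈ 3.39 mg/L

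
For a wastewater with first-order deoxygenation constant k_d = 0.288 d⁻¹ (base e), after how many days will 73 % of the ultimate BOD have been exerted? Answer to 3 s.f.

y/L₀ = 1 − e^(−k_d t) = 0.73 ⇒ e^(−k_d t) = 0.270
t = −ln(0.270) / 0.288 = 1.309 / 0.288 = 4.546 d.

t ≈ 4.55 d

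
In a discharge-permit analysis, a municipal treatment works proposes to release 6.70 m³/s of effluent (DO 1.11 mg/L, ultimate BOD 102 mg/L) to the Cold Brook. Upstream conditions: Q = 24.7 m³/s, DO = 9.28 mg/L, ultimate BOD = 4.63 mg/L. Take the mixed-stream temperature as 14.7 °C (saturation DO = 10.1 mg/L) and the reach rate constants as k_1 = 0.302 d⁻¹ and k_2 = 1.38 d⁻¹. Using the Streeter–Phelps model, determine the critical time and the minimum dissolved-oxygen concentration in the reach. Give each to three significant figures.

Mixed DO = (24.7×9.28 + 6.70×1.11)/(24.7+6.70) = 236.7/31.40 = 7.537 mg/L.
Mixed L₀ = (24.7×4.63 + 6.70×102)/(31.40) = 797.8/31.40 = 25.41 mg/L.
Initial deficit D₀ = C_s − DO₀ = 10.1 − 7.537 = 2.563 mg/L.
t_c = (1/1.078) ln[(1.38/0.302)(1 − 2.563×1.078/(0.302×25.41))] = 0.9276 × ln(2.924) = 0.9953 d.
D_c = (0.302/1.38) × 25.41 × e^(−0.302×0.9953) = 0.2188 × 25.41 × 0.7404 = 4.117 mg/L.
Minimum DO = 10.1 − 4.117 = 5.983 mg/L.

t_c ≈ 0.995 d; minimum DO ≈ 5.98 mg/L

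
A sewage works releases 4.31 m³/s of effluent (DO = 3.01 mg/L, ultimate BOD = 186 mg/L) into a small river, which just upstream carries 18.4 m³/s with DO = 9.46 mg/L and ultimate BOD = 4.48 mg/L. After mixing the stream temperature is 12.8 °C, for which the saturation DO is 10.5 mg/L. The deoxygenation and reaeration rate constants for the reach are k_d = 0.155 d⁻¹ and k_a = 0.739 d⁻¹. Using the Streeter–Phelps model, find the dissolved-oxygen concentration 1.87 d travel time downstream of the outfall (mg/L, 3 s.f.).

Mixed DO = (18.4×9.46 + 4.31×3.01)/(18.4+4.31) = 187.0/22.71 = 8.236 mg/L.
Mixed L₀ = (18.4×4.48 + 4.31×186)/(22.71) = 884.1/22.71 = 38.93 mg/L.
Initial deficit D₀ = C_s − DO₀ = 10.5 − 8.236 = 2.264 mg/L.
D(1.87) = [0.155×38.93/(0.739−0.155)](e^(−0.155×1.87) − e^(−0.739×1.87)) + 2.264 e^(−0.739×1.87)
= 10.33 × (0.7484 − 0.2511) + 2.264 × 0.2511 = 5.707 mg/L.
DO = 10.5 − 5.707 = 4.793 mg/L.

DO ≈ 4.79 mg/L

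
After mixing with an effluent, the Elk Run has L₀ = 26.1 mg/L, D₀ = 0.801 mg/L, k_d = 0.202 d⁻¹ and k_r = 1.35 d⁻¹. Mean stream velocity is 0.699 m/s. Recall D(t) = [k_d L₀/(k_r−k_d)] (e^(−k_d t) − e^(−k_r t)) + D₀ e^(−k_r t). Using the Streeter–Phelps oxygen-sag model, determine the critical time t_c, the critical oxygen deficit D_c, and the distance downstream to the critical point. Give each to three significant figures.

t_c ≈ 1.49 d; D_c ≈ 2.89 mg/L; x_c ≈ 89.9 km

At the critical point dD/dt = 0, so k_d L₀ e^(−k_d t) = k_r D. Substituting D(t) from the Streeter–Phelps equation and solving for t gives
t_c = ln[(k_r/k_d)(1 − D₀(k_r−k_d)/(k_d L₀))] / (k_r−k_d).
Here k_r−k_d = 1.148 d⁻¹ and 1 − D₀(k_r−k_d)/(k_d L₀) = 1 − 0.801×1.148/(0.202×26.1) = 0.8256, so
t_c = ln(6.683 × 0.8256) / 1.148 = 1.708 / 1.148 = 1.488 d.
L(t_c) = L₀ e^(−k_d t_c) = 26.1 × 0.7404 = 19.33 mg/L, and at the critical point k_r D_c = k_d L, so D_c = (0.202/1.35) × 19.33 = 2.892 mg/L.
x_c = v t_c = 0.699 m/s × 1.488 d × 86400 s/d = 89850 m ≈ 89.9 km.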